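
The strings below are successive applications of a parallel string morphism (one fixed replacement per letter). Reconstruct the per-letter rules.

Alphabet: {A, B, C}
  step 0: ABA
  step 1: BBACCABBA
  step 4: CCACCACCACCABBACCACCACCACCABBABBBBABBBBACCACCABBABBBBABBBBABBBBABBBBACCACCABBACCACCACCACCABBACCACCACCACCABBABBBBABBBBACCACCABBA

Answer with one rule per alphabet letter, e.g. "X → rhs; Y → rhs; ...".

  step 0 ⇒ step 1: ABA ⇒ BBA·CCA·BBA
    A ↦ BBA
    B ↦ CCA
    C ↦ B  (constrained at step 1)

A->BBA, B->CCA, C->B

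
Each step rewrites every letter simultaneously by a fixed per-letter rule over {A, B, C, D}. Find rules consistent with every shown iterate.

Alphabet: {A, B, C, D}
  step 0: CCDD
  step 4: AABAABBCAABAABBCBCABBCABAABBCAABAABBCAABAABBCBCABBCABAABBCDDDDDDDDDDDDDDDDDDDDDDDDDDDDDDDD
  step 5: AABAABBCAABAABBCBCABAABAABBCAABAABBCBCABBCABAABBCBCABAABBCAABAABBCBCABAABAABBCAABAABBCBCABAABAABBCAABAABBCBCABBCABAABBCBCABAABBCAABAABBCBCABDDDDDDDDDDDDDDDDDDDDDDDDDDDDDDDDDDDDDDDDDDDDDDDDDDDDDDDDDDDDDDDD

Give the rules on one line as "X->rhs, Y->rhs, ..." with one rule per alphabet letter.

  step 4 ⇒ step 5: AABAABBCAABAABBCBCABBCABAABBCAABAABBCAABAABBCBCABBCABAABBCDDDDDDDDDDDDDDDDDDDDDDDDDDDDDDDD ⇒ AAB·AAB·BC·AAB·AAB·BC·BC·AB·AAB·AAB·BC·AAB·AAB·BC·BC·AB·BC·AB·AAB·BC·BC·AB·AAB·BC·AAB·AAB·BC·BC·AB·AAB·AAB·BC·AAB·AAB·BC·BC·AB·AAB·AAB·BC·AAB·AAB·BC·BC·AB·BC·AB·AAB·BC·BC·AB·AAB·BC·AAB·AAB·BC·BC·AB·DD·DD·DD·DD·DD·DD·DD·DD·DD·DD·DD·DD·DD·DD·DD·DD·DD·DD·DD·DD·DD·DD·DD·DD·DD·DD·DD·DD·DD·DD·DD·DD
    A ↦ AAB
    B ↦ BC
    C ↦ AB
    D ↦ DD

A->AAB, B->BC, C->AB, D->DD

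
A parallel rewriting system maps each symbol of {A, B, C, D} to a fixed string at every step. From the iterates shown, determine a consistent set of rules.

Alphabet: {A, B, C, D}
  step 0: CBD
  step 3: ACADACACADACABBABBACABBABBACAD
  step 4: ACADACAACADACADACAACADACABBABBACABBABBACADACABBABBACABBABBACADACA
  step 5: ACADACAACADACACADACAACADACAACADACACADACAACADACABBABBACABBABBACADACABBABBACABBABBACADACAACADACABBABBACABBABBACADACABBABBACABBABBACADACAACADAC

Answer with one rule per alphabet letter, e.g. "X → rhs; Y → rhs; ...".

A->AC, B->ABB, C->AD, D->A

  step 4 ⇒ step 5: ACADACAACADACADACAACADACABBABBACABBABBACADACABBABBACABBABBACADACA ⇒ AC·AD·AC·A·AC·AD·AC·AC·AD·AC·A·AC·AD·AC·A·AC·AD·AC·AC·AD·AC·A·AC·AD·AC·ABB·ABB·AC·ABB·ABB·AC·AD·AC·ABB·ABB·AC·ABB·ABB·AC·AD·AC·A·AC·AD·AC·ABB·ABB·AC·ABB·ABB·AC·AD·AC·ABB·ABB·AC·ABB·ABB·AC·AD·AC·A·AC·AD·AC
    A ↦ AC
    B ↦ ABB
    C ↦ AD
    D ↦ A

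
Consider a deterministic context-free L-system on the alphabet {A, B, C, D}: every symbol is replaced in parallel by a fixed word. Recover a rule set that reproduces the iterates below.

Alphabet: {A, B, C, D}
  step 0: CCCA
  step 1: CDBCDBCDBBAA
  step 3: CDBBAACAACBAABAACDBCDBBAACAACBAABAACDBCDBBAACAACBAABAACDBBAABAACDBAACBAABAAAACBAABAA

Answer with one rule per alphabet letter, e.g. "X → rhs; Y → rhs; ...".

A->BAA, B->AAC, C->CDB, D->B

  step 0 ⇒ step 1: CCCA ⇒ CDB·CDB·CDB·BAA
    A ↦ BAA
    C ↦ CDB
    B ↦ AAC  (constrained at step 1)
    D ↦ B  (constrained at step 1)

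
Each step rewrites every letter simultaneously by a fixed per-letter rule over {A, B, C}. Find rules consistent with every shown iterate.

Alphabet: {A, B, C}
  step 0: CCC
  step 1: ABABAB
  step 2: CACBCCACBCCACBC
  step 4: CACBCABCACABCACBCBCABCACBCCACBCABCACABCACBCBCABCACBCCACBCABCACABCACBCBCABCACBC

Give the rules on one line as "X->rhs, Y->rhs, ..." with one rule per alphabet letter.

  step 1 ⇒ step 2: ABABAB ⇒ CAC·BC·CAC·BC·CAC·BC
    A ↦ CAC
    B ↦ BC
  step 0 ⇒ step 1: CCC ⇒ AB·AB·AB
    C ↦ AB

A->CAC, B->BC, C->AB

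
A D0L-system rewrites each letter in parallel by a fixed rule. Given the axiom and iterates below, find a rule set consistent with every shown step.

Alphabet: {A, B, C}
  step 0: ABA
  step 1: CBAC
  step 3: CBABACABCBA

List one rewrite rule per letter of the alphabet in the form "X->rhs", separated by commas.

  step 0 ⇒ step 1: ABA ⇒ C·BA·C
    A ↦ C
    B ↦ BA
    C ↦ AB  (constrained at step 1)

A->C, B->BA, C->AB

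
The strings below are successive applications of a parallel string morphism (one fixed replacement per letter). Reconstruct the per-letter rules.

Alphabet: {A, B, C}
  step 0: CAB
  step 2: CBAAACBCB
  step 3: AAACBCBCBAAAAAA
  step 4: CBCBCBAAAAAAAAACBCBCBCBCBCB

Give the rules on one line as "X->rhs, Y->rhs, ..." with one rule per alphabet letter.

A->CB, B->AA, C->A

  step 3 ⇒ step 4: AAACBCBCBAAAAAA ⇒ CB·CB·CB·A·AA·A·AA·A·AA·CB·CB·CB·CB·CB·CB
    A ↦ CB
    B ↦ AA
    C ↦ A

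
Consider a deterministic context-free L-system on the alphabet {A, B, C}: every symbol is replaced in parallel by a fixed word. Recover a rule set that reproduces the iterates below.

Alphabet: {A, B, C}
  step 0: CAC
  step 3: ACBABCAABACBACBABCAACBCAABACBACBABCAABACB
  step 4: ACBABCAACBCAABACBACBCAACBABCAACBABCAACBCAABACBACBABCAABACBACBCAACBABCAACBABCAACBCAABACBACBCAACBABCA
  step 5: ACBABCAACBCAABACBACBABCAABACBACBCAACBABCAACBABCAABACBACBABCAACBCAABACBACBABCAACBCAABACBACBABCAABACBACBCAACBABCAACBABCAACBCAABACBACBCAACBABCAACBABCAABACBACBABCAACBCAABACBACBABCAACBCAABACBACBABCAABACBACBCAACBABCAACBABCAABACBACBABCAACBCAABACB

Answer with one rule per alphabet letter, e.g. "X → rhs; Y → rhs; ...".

A->ACB, B->CA, C->AB

  step 4 ⇒ step 5: ACBABCAACBCAABACBACBCAACBABCAACBABCAACBCAABACBACBABCAABACBACBCAACBABCAACBABCAACBCAABACBACBCAACBABCA ⇒ ACB·AB·CA·ACB·CA·AB·ACB·ACB·AB·CA·AB·ACB·ACB·CA·ACB·AB·CA·ACB·AB·CA·AB·ACB·ACB·AB·CA·ACB·CA·AB·ACB·ACB·AB·CA·ACB·CA·AB·ACB·ACB·AB·CA·AB·ACB·ACB·CA·ACB·AB·CA·ACB·AB·CA·ACB·CA·AB·ACB·ACB·CA·ACB·AB·CA·ACB·AB·CA·AB·ACB·ACB·AB·CA·ACB·CA·AB·ACB·ACB·AB·CA·ACB·CA·AB·ACB·ACB·AB·CA·AB·ACB·ACB·CA·ACB·AB·CA·ACB·AB·CA·AB·ACB·ACB·AB·CA·ACB·CA·AB·ACB
    A ↦ ACB
    B ↦ CA
    C ↦ AB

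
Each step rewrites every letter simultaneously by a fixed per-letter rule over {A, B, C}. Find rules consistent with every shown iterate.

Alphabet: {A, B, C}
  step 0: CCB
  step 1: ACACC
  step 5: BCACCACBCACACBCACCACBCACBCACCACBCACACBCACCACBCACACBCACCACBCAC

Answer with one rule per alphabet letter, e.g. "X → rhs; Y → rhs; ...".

  step 0 ⇒ step 1: CCB ⇒ AC·AC·C
    B ↦ C
    C ↦ AC
    A ↦ BC  (constrained at step 1)

A->BC, B->C, C->AC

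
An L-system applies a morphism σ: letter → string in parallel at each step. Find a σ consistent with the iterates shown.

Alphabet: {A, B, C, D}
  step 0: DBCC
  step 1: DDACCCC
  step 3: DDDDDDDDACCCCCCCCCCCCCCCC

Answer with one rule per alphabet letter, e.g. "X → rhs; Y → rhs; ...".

  step 0 ⇒ step 1: DBCC ⇒ DD·A·CC·CC
    B ↦ A
    C ↦ CC
    D ↦ DD
    A ↦ B  (constrained at step 1)

A->B, B->A, C->CC, D->DD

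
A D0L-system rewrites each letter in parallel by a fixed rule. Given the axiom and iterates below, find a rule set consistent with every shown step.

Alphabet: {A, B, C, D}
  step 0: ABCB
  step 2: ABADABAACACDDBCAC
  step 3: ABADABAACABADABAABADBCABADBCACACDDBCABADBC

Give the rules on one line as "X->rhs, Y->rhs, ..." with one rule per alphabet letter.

  step 2 ⇒ step 3: ABADABAACACDDBCAC ⇒ ABA·D·ABA·AC·ABA·D·ABA·ABA·DBC·ABA·DBC·AC·AC·D·DBC·ABA·DBC
    A ↦ ABA
    B ↦ D
    C ↦ DBC
    D ↦ AC

A->ABA, B->D, C->DBC, D->AC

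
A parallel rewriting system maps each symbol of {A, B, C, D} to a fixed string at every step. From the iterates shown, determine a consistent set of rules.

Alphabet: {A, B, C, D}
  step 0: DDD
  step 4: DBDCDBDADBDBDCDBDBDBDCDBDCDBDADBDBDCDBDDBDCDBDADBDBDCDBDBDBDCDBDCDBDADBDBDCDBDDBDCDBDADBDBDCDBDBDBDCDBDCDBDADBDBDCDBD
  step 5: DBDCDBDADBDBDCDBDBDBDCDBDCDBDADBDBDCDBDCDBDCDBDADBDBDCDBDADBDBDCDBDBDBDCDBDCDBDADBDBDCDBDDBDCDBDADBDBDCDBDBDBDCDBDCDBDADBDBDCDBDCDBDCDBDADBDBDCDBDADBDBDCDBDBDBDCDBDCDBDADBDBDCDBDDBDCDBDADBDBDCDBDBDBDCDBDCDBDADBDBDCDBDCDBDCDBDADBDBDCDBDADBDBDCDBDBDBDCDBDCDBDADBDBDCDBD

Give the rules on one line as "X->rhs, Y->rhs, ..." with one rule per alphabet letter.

A->B, B->C, C->ADB, D->DBD

  step 4 ⇒ step 5: DBDCDBDADBDBDCDBDBDBDCDBDCDBDADBDBDCDBDDBDCDBDADBDBDCDBDBDBDCDBDCDBDADBDBDCDBDDBDCDBDADBDBDCDBDBDBDCDBDCDBDADBDBDCDBD ⇒ DBD·C·DBD·ADB·DBD·C·DBD·B·DBD·C·DBD·C·DBD·ADB·DBD·C·DBD·C·DBD·C·DBD·ADB·DBD·C·DBD·ADB·DBD·C·DBD·B·DBD·C·DBD·C·DBD·ADB·DBD·C·DBD·DBD·C·DBD·ADB·DBD·C·DBD·B·DBD·C·DBD·C·DBD·ADB·DBD·C·DBD·C·DBD·C·DBD·ADB·DBD·C·DBD·ADB·DBD·C·DBD·B·DBD·C·DBD·C·DBD·ADB·DBD·C·DBD·DBD·C·DBD·ADB·DBD·C·DBD·B·DBD·C·DBD·C·DBD·ADB·DBD·C·DBD·C·DBD·C·DBD·ADB·DBD·C·DBD·ADB·DBD·C·DBD·B·DBD·C·DBD·C·DBD·ADB·DBD·C·DBD
    A ↦ B
    B ↦ C
    C ↦ ADB
    D ↦ DBD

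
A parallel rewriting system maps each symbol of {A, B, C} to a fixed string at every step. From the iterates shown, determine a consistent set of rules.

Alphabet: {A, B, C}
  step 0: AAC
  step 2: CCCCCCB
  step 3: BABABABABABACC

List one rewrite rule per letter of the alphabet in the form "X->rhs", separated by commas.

  step 2 ⇒ step 3: CCCCCCB ⇒ BA·BA·BA·BA·BA·BA·CC
    B ↦ CC
    C ↦ BA
    A ↦ B  (constrained at step 0)

A->B, B->CC, C->BA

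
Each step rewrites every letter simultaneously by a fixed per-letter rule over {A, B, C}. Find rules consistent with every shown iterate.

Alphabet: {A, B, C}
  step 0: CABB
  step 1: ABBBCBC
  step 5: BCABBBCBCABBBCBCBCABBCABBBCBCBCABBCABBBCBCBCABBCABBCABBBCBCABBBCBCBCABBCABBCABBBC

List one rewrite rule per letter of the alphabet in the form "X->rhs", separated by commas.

  step 0 ⇒ step 1: CABB ⇒ AB·B·BC·BC
    A ↦ B
    B ↦ BC
    C ↦ AB

A->B, B->BC, C->AB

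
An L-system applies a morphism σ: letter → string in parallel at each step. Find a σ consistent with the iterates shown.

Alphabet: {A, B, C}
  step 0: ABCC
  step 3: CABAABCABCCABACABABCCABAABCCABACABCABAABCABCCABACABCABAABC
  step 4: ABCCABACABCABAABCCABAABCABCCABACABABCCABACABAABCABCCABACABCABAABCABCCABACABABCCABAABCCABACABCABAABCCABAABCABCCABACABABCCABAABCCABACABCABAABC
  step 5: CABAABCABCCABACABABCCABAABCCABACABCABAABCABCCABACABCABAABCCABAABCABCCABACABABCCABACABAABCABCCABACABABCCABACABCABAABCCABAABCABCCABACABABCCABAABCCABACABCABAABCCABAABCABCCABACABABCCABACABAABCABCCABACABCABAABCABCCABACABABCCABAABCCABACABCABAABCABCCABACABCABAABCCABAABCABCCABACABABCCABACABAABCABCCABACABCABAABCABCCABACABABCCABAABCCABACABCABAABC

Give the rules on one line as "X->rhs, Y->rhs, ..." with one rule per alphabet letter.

  step 4 ⇒ step 5: ABCCABACABCABAABCCABAABCABCCABACABABCCABACABAABCABCCABACABCABAABCABCCABACABABCCABAABCCABACABCABAABCCABAABCABCCABACABABCCABAABCCABACABCABAABC ⇒ CAB·A·ABC·ABC·CAB·A·CAB·ABC·CAB·A·ABC·CAB·A·CAB·CAB·A·ABC·ABC·CAB·A·CAB·CAB·A·ABC·CAB·A·ABC·ABC·CAB·A·CAB·ABC·CAB·A·CAB·A·ABC·ABC·CAB·A·CAB·ABC·CAB·A·CAB·CAB·A·ABC·CAB·A·ABC·ABC·CAB·A·CAB·ABC·CAB·A·ABC·CAB·A·CAB·CAB·A·ABC·CAB·A·ABC·ABC·CAB·A·CAB·ABC·CAB·A·CAB·A·ABC·ABC·CAB·A·CAB·CAB·A·ABC·ABC·CAB·A·CAB·ABC·CAB·A·ABC·CAB·A·CAB·CAB·A·ABC·ABC·CAB·A·CAB·CAB·A·ABC·CAB·A·ABC·ABC·CAB·A·CAB·ABC·CAB·A·CAB·A·ABC·ABC·CAB·A·CAB·CAB·A·ABC·ABC·CAB·A·CAB·ABC·CAB·A·ABC·CAB·A·CAB·CAB·A·ABC
    A ↦ CAB
    B ↦ A
    C ↦ ABC

A->CAB, B->A, C->ABC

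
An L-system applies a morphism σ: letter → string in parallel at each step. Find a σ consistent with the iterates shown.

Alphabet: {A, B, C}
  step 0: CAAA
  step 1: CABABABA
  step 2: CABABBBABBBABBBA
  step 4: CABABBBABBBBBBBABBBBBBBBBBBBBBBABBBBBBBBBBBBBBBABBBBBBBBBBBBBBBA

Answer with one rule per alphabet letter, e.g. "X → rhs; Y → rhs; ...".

  step 1 ⇒ step 2: CABABABA ⇒ CA·BA·BB·BA·BB·BA·BB·BA
    A ↦ BA
    B ↦ BB
    C ↦ CA

A->BA, B->BB, C->CA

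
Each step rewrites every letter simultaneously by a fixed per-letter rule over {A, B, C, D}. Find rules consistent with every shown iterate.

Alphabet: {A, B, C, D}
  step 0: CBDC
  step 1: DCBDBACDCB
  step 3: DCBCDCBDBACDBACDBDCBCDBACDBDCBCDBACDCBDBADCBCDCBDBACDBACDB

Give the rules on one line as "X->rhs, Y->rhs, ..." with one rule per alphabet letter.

A->CDB, B->DBA, C->DCB, D->C

  step 0 ⇒ step 1: CBDC ⇒ DCB·DBA·C·DCB
    B ↦ DBA
    C ↦ DCB
    D ↦ C
    A ↦ CDB  (constrained at step 1)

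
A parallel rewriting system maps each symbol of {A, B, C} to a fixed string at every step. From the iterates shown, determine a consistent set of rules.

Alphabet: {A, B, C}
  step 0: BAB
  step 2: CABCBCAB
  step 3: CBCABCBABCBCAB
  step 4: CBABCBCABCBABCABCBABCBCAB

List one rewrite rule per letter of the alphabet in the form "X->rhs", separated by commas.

  step 3 ⇒ step 4: CBCABCBABCBCAB ⇒ CB·AB·CB·C·AB·CB·AB·C·AB·CB·AB·CB·C·AB
    A ↦ C
    B ↦ AB
    C ↦ CB

A->C, B->AB, C->CB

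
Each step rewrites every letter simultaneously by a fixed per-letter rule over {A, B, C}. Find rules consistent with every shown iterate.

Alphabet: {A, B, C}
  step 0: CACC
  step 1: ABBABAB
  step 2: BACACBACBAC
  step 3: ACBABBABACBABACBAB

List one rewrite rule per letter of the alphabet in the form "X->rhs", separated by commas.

  step 2 ⇒ step 3: BACACBACBAC ⇒ AC·B·AB·B·AB·AC·B·AB·AC·B·AB
    A ↦ B
    B ↦ AC
    C ↦ AB

A->B, B->AC, C->AB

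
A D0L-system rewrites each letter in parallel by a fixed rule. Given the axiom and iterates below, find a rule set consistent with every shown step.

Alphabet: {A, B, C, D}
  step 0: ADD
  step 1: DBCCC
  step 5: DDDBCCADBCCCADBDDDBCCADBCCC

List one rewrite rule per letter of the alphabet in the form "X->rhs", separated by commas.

A->DBC, B->ADB, C->D, D->C

  step 0 ⇒ step 1: ADD ⇒ DBC·C·C
    A ↦ DBC
    D ↦ C
    B ↦ ADB  (constrained at step 1)
    C ↦ D  (constrained at step 1)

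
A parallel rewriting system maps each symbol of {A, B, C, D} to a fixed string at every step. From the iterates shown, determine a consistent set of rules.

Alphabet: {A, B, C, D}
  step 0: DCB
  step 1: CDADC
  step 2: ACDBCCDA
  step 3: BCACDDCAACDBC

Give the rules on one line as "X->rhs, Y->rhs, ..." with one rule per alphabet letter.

A->BC, B->DC, C->A, D->CD

  step 2 ⇒ step 3: ACDBCCDA ⇒ BC·A·CD·DC·A·A·CD·BC
    A ↦ BC
    B ↦ DC
    C ↦ A
    D ↦ CD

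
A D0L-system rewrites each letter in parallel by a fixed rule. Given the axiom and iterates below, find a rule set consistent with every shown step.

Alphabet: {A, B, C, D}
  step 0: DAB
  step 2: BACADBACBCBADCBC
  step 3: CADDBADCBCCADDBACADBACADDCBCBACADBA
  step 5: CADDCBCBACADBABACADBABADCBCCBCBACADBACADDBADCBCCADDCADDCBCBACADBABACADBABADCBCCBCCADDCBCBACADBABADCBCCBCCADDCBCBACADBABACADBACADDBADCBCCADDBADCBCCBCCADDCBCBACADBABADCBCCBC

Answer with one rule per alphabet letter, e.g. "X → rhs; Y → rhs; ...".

A->D, B->CAD, C->BA, D->CBC

  step 2 ⇒ step 3: BACADBACBCBADCBC ⇒ CAD·D·BA·D·CBC·CAD·D·BA·CAD·BA·CAD·D·CBC·BA·CAD·BA
    A ↦ D
    B ↦ CAD
    C ↦ BA
    D ↦ CBC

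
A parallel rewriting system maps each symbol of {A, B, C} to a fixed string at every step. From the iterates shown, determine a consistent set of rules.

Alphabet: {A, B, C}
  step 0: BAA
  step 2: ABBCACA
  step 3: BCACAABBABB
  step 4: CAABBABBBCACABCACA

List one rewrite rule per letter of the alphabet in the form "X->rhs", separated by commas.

A->B, B->CA, C->AB

  step 3 ⇒ step 4: BCACAABBABB ⇒ CA·AB·B·AB·B·B·CA·CA·B·CA·CA
    A ↦ B
    B ↦ CA
    C ↦ AB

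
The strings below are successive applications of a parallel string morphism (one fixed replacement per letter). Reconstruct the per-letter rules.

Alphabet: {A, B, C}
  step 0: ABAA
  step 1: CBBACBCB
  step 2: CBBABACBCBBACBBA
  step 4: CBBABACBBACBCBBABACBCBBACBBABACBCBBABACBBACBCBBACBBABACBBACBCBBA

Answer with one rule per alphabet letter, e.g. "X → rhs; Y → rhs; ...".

  step 1 ⇒ step 2: CBBACBCB ⇒ CB·BA·BA·CB·CB·BA·CB·BA
    A ↦ CB
    B ↦ BA
    C ↦ CB

A->CB, B->BA, C->CB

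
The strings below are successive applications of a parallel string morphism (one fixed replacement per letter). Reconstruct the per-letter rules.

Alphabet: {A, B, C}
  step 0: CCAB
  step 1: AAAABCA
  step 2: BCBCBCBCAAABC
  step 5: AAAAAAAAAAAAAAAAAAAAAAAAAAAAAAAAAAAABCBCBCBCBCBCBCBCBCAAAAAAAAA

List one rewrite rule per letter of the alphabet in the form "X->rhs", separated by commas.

  step 1 ⇒ step 2: AAAABCA ⇒ BC·BC·BC·BC·A·AA·BC
    A ↦ BC
    B ↦ A
    C ↦ AA

A->BC, B->A, C->AA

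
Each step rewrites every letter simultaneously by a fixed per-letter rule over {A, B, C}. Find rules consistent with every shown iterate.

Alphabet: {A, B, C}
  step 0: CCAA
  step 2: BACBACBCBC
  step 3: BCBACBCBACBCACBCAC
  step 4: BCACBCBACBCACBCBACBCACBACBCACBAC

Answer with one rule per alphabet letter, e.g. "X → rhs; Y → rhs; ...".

A->B, B->BC, C->AC

  step 3 ⇒ step 4: BCBACBCBACBCACBCAC ⇒ BC·AC·BC·B·AC·BC·AC·BC·B·AC·BC·AC·B·AC·BC·AC·B·AC
    A ↦ B
    B ↦ BC
    C ↦ AC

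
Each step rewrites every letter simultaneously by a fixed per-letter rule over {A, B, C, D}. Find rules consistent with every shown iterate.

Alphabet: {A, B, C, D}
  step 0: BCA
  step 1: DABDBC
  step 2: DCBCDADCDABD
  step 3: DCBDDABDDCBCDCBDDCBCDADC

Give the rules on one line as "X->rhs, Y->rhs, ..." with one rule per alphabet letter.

  step 2 ⇒ step 3: DCBCDADCDABD ⇒ DC·BD·DA·BD·DC·BC·DC·BD·DC·BC·DA·DC
    A ↦ BC
    B ↦ DA
    C ↦ BD
    D ↦ DC

A->BC, B->DA, C->BD, D->DC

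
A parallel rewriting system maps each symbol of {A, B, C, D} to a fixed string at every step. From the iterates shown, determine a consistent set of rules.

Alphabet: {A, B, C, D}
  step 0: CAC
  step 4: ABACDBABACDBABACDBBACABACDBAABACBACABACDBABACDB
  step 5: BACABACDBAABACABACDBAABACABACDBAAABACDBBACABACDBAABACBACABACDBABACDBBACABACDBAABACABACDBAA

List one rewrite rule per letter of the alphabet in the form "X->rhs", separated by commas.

  step 4 ⇒ step 5: ABACDBABACDBABACDBBACABACDBAABACBACABACDBABACDB ⇒ BAC·A·BAC·DB·A·A·BAC·A·BAC·DB·A·A·BAC·A·BAC·DB·A·A·A·BAC·DB·BAC·A·BAC·DB·A·A·BAC·BAC·A·BAC·DB·A·BAC·DB·BAC·A·BAC·DB·A·A·BAC·A·BAC·DB·A·A
    A ↦ BAC
    B ↦ A
    C ↦ DB
    D ↦ A

A->BAC, B->A, C->DB, D->A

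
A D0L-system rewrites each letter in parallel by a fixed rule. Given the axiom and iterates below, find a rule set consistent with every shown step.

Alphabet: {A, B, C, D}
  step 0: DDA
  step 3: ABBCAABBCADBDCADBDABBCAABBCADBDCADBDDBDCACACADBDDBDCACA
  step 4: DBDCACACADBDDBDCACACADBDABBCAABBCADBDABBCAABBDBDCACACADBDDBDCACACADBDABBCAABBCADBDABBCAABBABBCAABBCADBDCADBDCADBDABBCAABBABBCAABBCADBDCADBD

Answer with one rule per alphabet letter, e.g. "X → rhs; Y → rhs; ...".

A->DBD, B->CA, C->CA, D->ABB

  step 3 ⇒ step 4: ABBCAABBCADBDCADBDABBCAABBCADBDCADBDDBDCACACADBDDBDCACA ⇒ DBD·CA·CA·CA·DBD·DBD·CA·CA·CA·DBD·ABB·CA·ABB·CA·DBD·ABB·CA·ABB·DBD·CA·CA·CA·DBD·DBD·CA·CA·CA·DBD·ABB·CA·ABB·CA·DBD·ABB·CA·ABB·ABB·CA·ABB·CA·DBD·CA·DBD·CA·DBD·ABB·CA·ABB·ABB·CA·ABB·CA·DBD·CA·DBD
    A ↦ DBD
    B ↦ CA
    C ↦ CA
    D ↦ ABB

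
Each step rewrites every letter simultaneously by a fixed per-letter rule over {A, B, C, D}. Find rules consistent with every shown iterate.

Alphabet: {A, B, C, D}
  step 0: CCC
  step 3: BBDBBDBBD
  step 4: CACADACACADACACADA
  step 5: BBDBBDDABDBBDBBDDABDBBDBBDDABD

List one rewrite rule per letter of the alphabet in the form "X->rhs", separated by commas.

A->BD, B->CA, C->B, D->DA

  step 4 ⇒ step 5: CACADACACADACACADA ⇒ B·BD·B·BD·DA·BD·B·BD·B·BD·DA·BD·B·BD·B·BD·DA·BD
    A ↦ BD
    C ↦ B
    D ↦ DA
  step 3 ⇒ step 4: BBDBBDBBD ⇒ CA·CA·DA·CA·CA·DA·CA·CA·DA
    B ↦ CA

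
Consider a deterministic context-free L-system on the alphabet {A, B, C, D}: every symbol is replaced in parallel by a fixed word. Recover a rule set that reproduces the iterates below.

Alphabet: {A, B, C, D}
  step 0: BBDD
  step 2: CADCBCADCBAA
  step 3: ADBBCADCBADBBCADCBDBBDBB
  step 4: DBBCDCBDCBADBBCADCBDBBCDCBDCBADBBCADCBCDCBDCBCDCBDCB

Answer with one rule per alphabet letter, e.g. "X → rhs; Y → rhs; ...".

A->DBB, B->DCB, C->A, D->C

  step 3 ⇒ step 4: ADBBCADCBADBBCADCBDBBDBB ⇒ DBB·C·DCB·DCB·A·DBB·C·A·DCB·DBB·C·DCB·DCB·A·DBB·C·A·DCB·C·DCB·DCB·C·DCB·DCB
    A ↦ DBB
    B ↦ DCB
    C ↦ A
    D ↦ C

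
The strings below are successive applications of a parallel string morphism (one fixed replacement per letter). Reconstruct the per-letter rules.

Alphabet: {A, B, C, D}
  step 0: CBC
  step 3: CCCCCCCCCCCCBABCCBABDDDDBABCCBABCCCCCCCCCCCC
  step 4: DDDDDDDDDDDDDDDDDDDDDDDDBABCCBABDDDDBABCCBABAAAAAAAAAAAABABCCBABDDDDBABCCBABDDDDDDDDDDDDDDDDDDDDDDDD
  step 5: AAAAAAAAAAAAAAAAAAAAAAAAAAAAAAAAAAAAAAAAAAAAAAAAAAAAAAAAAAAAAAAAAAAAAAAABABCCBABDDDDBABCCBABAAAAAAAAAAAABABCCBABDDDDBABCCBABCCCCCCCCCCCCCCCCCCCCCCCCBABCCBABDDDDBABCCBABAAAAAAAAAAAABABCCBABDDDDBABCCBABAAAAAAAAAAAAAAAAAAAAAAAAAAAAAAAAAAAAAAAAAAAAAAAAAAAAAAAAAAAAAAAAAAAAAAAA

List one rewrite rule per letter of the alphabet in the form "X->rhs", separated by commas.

A->CC, B->BAB, C->DD, D->AAA

  step 4 ⇒ step 5: DDDDDDDDDDDDDDDDDDDDDDDDBABCCBABDDDDBABCCBABAAAAAAAAAAAABABCCBABDDDDBABCCBABDDDDDDDDDDDDDDDDDDDDDDDD ⇒ AAA·AAA·AAA·AAA·AAA·AAA·AAA·AAA·AAA·AAA·AAA·AAA·AAA·AAA·AAA·AAA·AAA·AAA·AAA·AAA·AAA·AAA·AAA·AAA·BAB·CC·BAB·DD·DD·BAB·CC·BAB·AAA·AAA·AAA·AAA·BAB·CC·BAB·DD·DD·BAB·CC·BAB·CC·CC·CC·CC·CC·CC·CC·CC·CC·CC·CC·CC·BAB·CC·BAB·DD·DD·BAB·CC·BAB·AAA·AAA·AAA·AAA·BAB·CC·BAB·DD·DD·BAB·CC·BAB·AAA·AAA·AAA·AAA·AAA·AAA·AAA·AAA·AAA·AAA·AAA·AAA·AAA·AAA·AAA·AAA·AAA·AAA·AAA·AAA·AAA·AAA·AAA·AAA
    A ↦ CC
    B ↦ BAB
    C ↦ DD
    D ↦ AAA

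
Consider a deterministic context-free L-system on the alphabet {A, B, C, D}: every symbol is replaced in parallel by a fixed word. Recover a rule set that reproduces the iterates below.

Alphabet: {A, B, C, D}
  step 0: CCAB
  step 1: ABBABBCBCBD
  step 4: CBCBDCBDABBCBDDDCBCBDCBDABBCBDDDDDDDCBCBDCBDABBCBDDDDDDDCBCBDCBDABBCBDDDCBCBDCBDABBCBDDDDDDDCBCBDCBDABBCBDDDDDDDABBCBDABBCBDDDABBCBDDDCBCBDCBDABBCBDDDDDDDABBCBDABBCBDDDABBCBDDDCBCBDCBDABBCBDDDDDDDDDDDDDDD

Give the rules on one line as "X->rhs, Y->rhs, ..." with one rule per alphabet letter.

  step 0 ⇒ step 1: CCAB ⇒ ABB·ABB·CB·CBD
    A ↦ CB
    B ↦ CBD
    C ↦ ABB
    D ↦ DD  (constrained at step 1)

A->CB, B->CBD, C->ABB, D->DD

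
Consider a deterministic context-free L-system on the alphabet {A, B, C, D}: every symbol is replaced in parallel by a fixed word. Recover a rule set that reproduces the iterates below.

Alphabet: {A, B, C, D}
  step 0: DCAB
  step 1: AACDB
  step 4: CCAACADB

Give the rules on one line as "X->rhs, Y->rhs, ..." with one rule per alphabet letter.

A->C, B->DB, C->A, D->A

  step 0 ⇒ step 1: DCAB ⇒ A·A·C·DB
    A ↦ C
    B ↦ DB
    C ↦ A
    D ↦ A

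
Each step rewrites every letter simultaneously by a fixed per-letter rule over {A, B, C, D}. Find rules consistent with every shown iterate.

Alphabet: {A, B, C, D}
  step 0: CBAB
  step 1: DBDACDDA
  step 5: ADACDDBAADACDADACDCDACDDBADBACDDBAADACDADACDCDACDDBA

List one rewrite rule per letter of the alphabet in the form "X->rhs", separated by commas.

A->CD, B->DA, C->DB, D->A

  step 0 ⇒ step 1: CBAB ⇒ DB·DA·CD·DA
    A ↦ CD
    B ↦ DA
    C ↦ DB
    D ↦ A  (constrained at step 1)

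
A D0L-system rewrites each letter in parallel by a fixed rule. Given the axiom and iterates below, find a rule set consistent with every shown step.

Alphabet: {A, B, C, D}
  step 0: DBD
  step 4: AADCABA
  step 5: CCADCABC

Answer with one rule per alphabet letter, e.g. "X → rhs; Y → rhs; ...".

A->C, B->AB, C->D, D->A

  step 4 ⇒ step 5: AADCABA ⇒ C·C·A·D·C·AB·C
    A ↦ C
    B ↦ AB
    C ↦ D
    D ↦ A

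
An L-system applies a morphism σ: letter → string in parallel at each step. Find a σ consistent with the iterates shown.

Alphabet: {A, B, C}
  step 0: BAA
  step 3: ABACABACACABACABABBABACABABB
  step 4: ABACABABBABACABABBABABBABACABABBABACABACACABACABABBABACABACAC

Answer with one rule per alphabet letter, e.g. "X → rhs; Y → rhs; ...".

  step 3 ⇒ step 4: ABACABACACABACABABBABACABABB ⇒ AB·AC·AB·ABB·AB·AC·AB·ABB·AB·ABB·AB·AC·AB·ABB·AB·AC·AB·AC·AC·AB·AC·AB·ABB·AB·AC·AB·AC·AC
    A ↦ AB
    B ↦ AC
    C ↦ ABB

A->AB, B->AC, C->ABB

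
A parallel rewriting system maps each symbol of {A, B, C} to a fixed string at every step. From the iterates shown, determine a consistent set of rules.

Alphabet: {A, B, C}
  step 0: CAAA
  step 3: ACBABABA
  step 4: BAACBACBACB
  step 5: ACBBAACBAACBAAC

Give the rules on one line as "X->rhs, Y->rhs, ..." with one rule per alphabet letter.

  step 4 ⇒ step 5: BAACBACBACB ⇒ AC·B·B·A·AC·B·A·AC·B·A·AC
    A ↦ B
    B ↦ AC
    C ↦ A

A->B, B->AC, C->A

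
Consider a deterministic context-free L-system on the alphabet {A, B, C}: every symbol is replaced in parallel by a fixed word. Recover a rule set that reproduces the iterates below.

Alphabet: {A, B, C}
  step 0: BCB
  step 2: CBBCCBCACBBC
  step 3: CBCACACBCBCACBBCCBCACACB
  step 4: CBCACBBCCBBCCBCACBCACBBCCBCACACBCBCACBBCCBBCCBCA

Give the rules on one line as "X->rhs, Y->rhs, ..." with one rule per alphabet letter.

A->BC, B->CA, C->CB

  step 3 ⇒ step 4: CBCACACBCBCACBBCCBCACACB ⇒ CB·CA·CB·BC·CB·BC·CB·CA·CB·CA·CB·BC·CB·CA·CA·CB·CB·CA·CB·BC·CB·BC·CB·CA
    A ↦ BC
    B ↦ CA
    C ↦ CB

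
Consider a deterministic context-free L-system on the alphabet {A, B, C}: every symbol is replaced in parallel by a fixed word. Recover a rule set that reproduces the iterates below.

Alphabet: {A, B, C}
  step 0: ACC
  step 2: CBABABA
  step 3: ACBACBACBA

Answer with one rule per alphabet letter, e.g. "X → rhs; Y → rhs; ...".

  step 2 ⇒ step 3: CBABABA ⇒ A·C·BA·C·BA·C·BA
    A ↦ BA
    B ↦ C
    C ↦ A

A->BA, B->C, C->A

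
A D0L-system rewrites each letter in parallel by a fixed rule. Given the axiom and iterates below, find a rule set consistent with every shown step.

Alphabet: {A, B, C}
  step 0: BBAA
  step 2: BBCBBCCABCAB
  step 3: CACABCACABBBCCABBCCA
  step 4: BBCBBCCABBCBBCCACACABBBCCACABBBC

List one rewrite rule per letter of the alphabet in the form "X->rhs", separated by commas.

A->BC, B->CA, C->B

  step 3 ⇒ step 4: CACABCACABBBCCABBCCA ⇒ B·BC·B·BC·CA·B·BC·B·BC·CA·CA·CA·B·B·BC·CA·CA·B·B·BC
    A ↦ BC
    B ↦ CA
    C ↦ B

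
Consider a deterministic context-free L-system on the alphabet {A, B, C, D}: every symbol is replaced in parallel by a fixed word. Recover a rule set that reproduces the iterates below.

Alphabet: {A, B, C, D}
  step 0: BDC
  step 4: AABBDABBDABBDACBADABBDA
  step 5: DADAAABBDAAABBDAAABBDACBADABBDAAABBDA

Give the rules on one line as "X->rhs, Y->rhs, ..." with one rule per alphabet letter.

  step 4 ⇒ step 5: AABBDABBDABBDACBADABBDA ⇒ DA·DA·A·A·BB·DA·A·A·BB·DA·A·A·BB·DA·CB·A·DA·BB·DA·A·A·BB·DA
    A ↦ DA
    B ↦ A
    C ↦ CB
    D ↦ BB

A->DA, B->A, C->CB, D->BB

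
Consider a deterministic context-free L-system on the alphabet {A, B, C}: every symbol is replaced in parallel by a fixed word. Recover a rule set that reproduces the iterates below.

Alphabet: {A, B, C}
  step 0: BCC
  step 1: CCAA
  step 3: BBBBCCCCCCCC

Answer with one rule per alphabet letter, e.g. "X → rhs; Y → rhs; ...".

  step 0 ⇒ step 1: BCC ⇒ CC·A·A
    B ↦ CC
    C ↦ A
    A ↦ BB  (constrained at step 1)

A->BB, B->CC, C->A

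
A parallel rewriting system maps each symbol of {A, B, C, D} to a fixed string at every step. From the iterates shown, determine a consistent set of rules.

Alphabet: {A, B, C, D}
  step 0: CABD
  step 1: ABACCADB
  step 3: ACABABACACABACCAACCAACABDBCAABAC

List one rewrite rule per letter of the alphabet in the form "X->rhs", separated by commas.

A->AC, B->CA, C->AB, D->DB

  step 0 ⇒ step 1: CABD ⇒ AB·AC·CA·DB
    A ↦ AC
    B ↦ CA
    C ↦ AB
    D ↦ DB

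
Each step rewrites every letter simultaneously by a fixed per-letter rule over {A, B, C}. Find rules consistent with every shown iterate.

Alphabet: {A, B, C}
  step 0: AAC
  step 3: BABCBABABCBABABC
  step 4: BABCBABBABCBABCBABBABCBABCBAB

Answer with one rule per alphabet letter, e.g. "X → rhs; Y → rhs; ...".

  step 3 ⇒ step 4: BABCBABABCBABABC ⇒ BA·BC·BA·B·BA·BC·BA·BC·BA·B·BA·BC·BA·BC·BA·B
    A ↦ BC
    B ↦ BA
    C ↦ B

A->BC, B->BA, C->B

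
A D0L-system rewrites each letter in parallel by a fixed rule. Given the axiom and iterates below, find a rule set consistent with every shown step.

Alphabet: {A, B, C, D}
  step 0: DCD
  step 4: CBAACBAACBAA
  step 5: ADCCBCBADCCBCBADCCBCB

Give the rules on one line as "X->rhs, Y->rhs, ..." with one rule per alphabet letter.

A->CB, B->DC, C->A, D->A

  step 4 ⇒ step 5: CBAACBAACBAA ⇒ A·DC·CB·CB·A·DC·CB·CB·A·DC·CB·CB
    A ↦ CB
    B ↦ DC
    C ↦ A
    D ↦ A  (constrained at step 0)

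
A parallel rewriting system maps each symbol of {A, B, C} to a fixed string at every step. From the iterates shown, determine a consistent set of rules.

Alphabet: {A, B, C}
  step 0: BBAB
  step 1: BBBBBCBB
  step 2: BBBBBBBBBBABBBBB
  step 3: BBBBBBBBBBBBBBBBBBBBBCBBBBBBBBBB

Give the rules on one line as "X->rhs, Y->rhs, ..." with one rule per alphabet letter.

  step 2 ⇒ step 3: BBBBBBBBBBABBBBB ⇒ BB·BB·BB·BB·BB·BB·BB·BB·BB·BB·BC·BB·BB·BB·BB·BB
    A ↦ BC
    B ↦ BB
  step 1 ⇒ step 2: BBBBBCBB ⇒ BB·BB·BB·BB·BB·AB·BB·BB
    C ↦ AB

A->BC, B->BB, C->AB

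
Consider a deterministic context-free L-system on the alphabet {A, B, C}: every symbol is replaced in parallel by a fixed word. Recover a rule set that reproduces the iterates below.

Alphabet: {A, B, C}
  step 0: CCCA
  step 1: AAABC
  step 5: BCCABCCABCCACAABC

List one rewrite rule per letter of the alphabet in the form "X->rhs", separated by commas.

A->BC, B->C, C->A

  step 0 ⇒ step 1: CCCA ⇒ A·A·A·BC
    A ↦ BC
    C ↦ A
    B ↦ C  (constrained at step 1)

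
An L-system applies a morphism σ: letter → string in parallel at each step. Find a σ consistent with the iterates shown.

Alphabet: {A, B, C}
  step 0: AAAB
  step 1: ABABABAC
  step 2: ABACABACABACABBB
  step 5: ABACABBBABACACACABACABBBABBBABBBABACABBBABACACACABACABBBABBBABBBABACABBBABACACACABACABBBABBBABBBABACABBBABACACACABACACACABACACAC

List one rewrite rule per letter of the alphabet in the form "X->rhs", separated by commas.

  step 1 ⇒ step 2: ABABABAC ⇒ AB·AC·AB·AC·AB·AC·AB·BB
    A ↦ AB
    B ↦ AC
    C ↦ BB

A->AB, B->AC, C->BB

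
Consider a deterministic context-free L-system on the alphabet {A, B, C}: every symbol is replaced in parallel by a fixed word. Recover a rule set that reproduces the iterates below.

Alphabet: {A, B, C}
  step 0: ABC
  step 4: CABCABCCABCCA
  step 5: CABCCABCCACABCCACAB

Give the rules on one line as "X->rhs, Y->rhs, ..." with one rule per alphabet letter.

  step 4 ⇒ step 5: CABCABCCABCCA ⇒ CA·B·C·CA·B·C·CA·CA·B·C·CA·CA·B
    A ↦ B
    B ↦ C
    C ↦ CA

A->B, B->C, C->CA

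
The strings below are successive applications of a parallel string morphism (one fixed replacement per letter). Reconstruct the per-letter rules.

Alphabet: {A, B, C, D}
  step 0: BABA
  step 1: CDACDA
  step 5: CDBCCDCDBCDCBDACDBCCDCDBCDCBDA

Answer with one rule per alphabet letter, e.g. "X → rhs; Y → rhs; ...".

A->DA, B->C, C->CD, D->B

  step 0 ⇒ step 1: BABA ⇒ C·DA·C·DA
    A ↦ DA
    B ↦ C
    C ↦ CD  (constrained at step 1)
    D ↦ B  (constrained at step 1)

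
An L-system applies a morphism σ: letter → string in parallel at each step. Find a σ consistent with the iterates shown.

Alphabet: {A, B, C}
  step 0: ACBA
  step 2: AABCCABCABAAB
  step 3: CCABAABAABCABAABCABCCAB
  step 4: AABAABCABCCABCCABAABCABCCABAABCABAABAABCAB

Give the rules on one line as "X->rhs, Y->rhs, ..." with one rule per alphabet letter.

A->C, B->AB, C->AAB

  step 3 ⇒ step 4: CCABAABAABCABAABCABCCAB ⇒ AAB·AAB·C·AB·C·C·AB·C·C·AB·AAB·C·AB·C·C·AB·AAB·C·AB·AAB·AAB·C·AB
    A ↦ C
    B ↦ AB
    C ↦ AAB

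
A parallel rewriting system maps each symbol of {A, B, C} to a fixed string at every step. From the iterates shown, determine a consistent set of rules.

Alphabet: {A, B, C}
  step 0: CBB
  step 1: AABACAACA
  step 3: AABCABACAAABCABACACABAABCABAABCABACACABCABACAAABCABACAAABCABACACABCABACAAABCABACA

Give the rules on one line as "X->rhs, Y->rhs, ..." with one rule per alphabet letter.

A->CAB, B->ACA, C->AAB

  step 0 ⇒ step 1: CBB ⇒ AAB·ACA·ACA
    B ↦ ACA
    C ↦ AAB
    A ↦ CAB  (constrained at step 1)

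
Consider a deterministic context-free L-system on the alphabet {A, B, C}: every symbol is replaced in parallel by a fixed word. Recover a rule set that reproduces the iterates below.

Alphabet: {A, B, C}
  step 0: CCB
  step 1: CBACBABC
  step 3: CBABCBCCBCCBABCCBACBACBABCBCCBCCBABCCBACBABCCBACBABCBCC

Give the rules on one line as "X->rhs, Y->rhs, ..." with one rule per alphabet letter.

  step 0 ⇒ step 1: CCB ⇒ CBA·CBA·BC
    B ↦ BC
    C ↦ CBA
    A ↦ BCC  (constrained at step 1)

A->BCC, B->BC, C->CBA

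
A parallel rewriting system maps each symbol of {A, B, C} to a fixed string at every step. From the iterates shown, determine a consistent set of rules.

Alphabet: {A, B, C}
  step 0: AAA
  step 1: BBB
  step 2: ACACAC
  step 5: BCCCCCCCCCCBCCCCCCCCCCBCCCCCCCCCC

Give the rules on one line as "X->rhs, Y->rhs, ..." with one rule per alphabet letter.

  step 1 ⇒ step 2: BBB ⇒ AC·AC·AC
    B ↦ AC
  step 0 ⇒ step 1: AAA ⇒ B·B·B
    A ↦ B
    C ↦ CC  (constrained at step 2)

A->B, B->AC, C->CC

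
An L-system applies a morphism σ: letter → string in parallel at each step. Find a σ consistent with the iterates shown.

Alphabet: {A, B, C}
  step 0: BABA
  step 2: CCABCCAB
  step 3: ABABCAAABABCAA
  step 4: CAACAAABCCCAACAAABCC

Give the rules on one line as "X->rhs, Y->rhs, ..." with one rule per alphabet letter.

  step 3 ⇒ step 4: ABABCAAABABCAA ⇒ C·AA·C·AA·AB·C·C·C·AA·C·AA·AB·C·C
    A ↦ C
    B ↦ AA
    C ↦ AB

A->C, B->AA, C->AB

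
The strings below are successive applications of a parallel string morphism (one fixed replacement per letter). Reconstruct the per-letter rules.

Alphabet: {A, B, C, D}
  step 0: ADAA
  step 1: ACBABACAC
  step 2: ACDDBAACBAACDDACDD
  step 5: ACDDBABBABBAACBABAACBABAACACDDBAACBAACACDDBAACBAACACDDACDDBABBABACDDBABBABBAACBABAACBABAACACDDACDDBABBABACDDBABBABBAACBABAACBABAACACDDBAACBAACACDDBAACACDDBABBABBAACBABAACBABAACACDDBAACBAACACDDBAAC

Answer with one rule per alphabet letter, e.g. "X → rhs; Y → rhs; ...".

A->AC, B->BA, C->DD, D->BAB

  step 1 ⇒ step 2: ACBABACAC ⇒ AC·DD·BA·AC·BA·AC·DD·AC·DD
    A ↦ AC
    B ↦ BA
    C ↦ DD
  step 0 ⇒ step 1: ADAA ⇒ AC·BAB·AC·AC
    D ↦ BAB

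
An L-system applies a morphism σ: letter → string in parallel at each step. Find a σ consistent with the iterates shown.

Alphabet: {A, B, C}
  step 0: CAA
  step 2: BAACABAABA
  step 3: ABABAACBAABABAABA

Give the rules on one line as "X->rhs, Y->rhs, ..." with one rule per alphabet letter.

A->BA, B->A, C->AC

  step 2 ⇒ step 3: BAACABAABA ⇒ A·BA·BA·AC·BA·A·BA·BA·A·BA
    A ↦ BA
    B ↦ A
    C ↦ AC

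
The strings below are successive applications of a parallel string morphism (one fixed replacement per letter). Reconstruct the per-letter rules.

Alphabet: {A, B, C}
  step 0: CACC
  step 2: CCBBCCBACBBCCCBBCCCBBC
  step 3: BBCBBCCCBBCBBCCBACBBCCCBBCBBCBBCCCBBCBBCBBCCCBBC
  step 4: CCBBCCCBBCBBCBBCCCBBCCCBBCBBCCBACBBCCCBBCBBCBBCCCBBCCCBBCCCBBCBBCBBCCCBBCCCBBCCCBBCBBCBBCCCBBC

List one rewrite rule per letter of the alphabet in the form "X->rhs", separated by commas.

A->BAC, B->C, C->BBC

  step 3 ⇒ step 4: BBCBBCCCBBCBBCCBACBBCCCBBCBBCBBCCCBBCBBCBBCCCBBC ⇒ C·C·BBC·C·C·BBC·BBC·BBC·C·C·BBC·C·C·BBC·BBC·C·BAC·BBC·C·C·BBC·BBC·BBC·C·C·BBC·C·C·BBC·C·C·BBC·BBC·BBC·C·C·BBC·C·C·BBC·C·C·BBC·BBC·BBC·C·C·BBC
    A ↦ BAC
    B ↦ C
    C ↦ BBC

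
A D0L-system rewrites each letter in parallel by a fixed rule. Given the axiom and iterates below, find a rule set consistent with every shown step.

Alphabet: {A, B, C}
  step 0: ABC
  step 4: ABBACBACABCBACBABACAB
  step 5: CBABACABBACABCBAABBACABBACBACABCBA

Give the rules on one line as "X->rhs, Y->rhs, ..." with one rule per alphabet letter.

  step 4 ⇒ step 5: ABBACBACABCBACBABACAB ⇒ C·BA·BA·C·AB·BA·C·AB·C·BA·AB·BA·C·AB·BA·C·BA·C·AB·C·BA
    A ↦ C
    B ↦ BA
    C ↦ AB

A->C, B->BA, C->AB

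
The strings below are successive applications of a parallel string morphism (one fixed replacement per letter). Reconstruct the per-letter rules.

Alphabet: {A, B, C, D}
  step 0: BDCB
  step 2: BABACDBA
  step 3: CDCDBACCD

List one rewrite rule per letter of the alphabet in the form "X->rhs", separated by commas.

A->D, B->C, C->BA, D->C

  step 2 ⇒ step 3: BABACDBA ⇒ C·D·C·D·BA·C·C·D
    A ↦ D
    B ↦ C
    C ↦ BA
    D ↦ C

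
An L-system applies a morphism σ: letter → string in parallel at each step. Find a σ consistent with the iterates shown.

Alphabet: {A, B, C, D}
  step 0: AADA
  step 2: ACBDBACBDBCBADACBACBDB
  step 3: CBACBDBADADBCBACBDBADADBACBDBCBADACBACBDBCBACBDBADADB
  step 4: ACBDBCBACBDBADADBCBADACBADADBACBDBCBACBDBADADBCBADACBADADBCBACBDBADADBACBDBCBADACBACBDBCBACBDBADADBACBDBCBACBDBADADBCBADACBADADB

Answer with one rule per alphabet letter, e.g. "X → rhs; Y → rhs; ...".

  step 3 ⇒ step 4: CBACBDBADADBCBACBDBADADBACBDBCBADACBACBDBCBACBDBADADB ⇒ ACB·DB·CB·ACB·DB·ADA·DB·CB·ADA·CB·ADA·DB·ACB·DB·CB·ACB·DB·ADA·DB·CB·ADA·CB·ADA·DB·CB·ACB·DB·ADA·DB·ACB·DB·CB·ADA·CB·ACB·DB·CB·ACB·DB·ADA·DB·ACB·DB·CB·ACB·DB·ADA·DB·CB·ADA·CB·ADA·DB
    A ↦ CB
    B ↦ DB
    C ↦ ACB
    D ↦ ADA

A->CB, B->DB, C->ACB, D->ADA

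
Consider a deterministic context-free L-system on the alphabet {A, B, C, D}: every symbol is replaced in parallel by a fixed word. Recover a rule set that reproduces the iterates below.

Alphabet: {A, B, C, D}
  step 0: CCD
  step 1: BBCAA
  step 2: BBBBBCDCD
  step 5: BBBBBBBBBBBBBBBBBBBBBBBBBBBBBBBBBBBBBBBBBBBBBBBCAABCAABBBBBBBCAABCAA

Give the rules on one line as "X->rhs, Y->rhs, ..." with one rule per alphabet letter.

A->CD, B->BB, C->B, D->CAA

  step 1 ⇒ step 2: BBCAA ⇒ BB·BB·B·CD·CD
    A ↦ CD
    B ↦ BB
    C ↦ B
  step 0 ⇒ step 1: CCD ⇒ B·B·CAA
    D ↦ CAA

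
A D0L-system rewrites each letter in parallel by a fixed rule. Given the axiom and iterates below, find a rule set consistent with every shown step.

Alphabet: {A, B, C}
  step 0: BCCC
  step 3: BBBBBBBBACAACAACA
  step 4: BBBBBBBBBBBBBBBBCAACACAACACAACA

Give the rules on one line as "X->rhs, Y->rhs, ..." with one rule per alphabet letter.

  step 3 ⇒ step 4: BBBBBBBBACAACAACA ⇒ BB·BB·BB·BB·BB·BB·BB·BB·CA·A·CA·CA·A·CA·CA·A·CA
    A ↦ CA
    B ↦ BB
    C ↦ A

A->CA, B->BB, C->A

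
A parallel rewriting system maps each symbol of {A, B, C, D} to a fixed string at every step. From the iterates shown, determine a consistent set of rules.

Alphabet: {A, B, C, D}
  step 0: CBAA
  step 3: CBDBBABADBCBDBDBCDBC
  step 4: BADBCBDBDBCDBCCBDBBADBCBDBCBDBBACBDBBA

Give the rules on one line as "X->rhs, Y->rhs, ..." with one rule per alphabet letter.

A->C, B->DB, C->BA, D->CB

  step 3 ⇒ step 4: CBDBBABADBCBDBDBCDBC ⇒ BA·DB·CB·DB·DB·C·DB·C·CB·DB·BA·DB·CB·DB·CB·DB·BA·CB·DB·BA
    A ↦ C
    B ↦ DB
    C ↦ BA
    D ↦ CB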